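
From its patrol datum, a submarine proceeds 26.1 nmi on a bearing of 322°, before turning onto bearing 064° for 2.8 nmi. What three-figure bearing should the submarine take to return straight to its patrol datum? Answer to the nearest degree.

148°

Leg 1 (322°, 26.1 nmi): east 26.1 sin 322° = -16.07, north 26.1 cos 322° = 20.57
Leg 2 (064°, 2.8 nmi): east 2.8 sin 64° = 2.52, north 2.8 cos 64° = 1.23
Net displacement: -13.55 east, 21.79 north. Direction back to start is (13.55, -21.79): bearing = atan2(13.55, -21.79) mod 360° = 148.13° ≈ 148°.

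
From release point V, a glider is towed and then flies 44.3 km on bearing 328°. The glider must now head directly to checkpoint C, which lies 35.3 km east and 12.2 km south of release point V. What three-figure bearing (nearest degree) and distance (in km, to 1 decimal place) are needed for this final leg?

Leg 1 (328°, 44.3 km): east 44.3 sin 328° = -23.48, north 44.3 cos 328° = 37.57
Current position: (-23.48, 37.57). Target: (35.3, -12.2). Remaining: Δeast = 58.78, Δnorth = -49.77.
Bearing = atan2(58.78, -49.77) mod 360° = 130.26°; distance = √((58.78)² + (-49.77)²) = 77.016 km.

130°, 77.0 km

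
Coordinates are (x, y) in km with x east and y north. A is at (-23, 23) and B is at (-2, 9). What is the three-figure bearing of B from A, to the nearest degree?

124°

Δeast = -2 − -23 = 21.00; Δnorth = 9 − 23 = -14.00.
Bearing = atan2(Δeast, Δnorth) mod 360° = 123.69° ≈ 124°.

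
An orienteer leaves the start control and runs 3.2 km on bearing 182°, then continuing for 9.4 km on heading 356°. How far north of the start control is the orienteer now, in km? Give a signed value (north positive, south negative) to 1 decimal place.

Leg 1 (182°, 3.2 km): east 3.2 sin 182° = -0.11, north 3.2 cos 182° = -3.20
Leg 2 (356°, 9.4 km): east 9.4 sin 356° = -0.66, north 9.4 cos 356° = 9.38
Net north component: 6.18 km.

6.2 km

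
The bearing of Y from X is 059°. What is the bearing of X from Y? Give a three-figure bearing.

239°

Back-bearing = 059° + 180° = 239°.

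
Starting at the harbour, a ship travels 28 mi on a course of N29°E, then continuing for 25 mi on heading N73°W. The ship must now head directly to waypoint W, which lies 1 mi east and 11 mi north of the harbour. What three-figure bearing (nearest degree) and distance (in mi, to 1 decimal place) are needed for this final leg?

151°, 23.7 mi

Leg 1 (N29°E, 28 mi): east 28 sin 29° = 13.57, north 28 cos 29° = 24.49
Leg 2 (N73°W, 25 mi): east 25 sin 287° = -23.91, north 25 cos 287° = 7.31
Current position: (-10.33, 31.80). Target: (1, 11). Remaining: Δeast = 11.33, Δnorth = -20.80.
Bearing = atan2(11.33, -20.80) mod 360° = 151.41°; distance = √((11.33)² + (-20.80)²) = 23.686 mi.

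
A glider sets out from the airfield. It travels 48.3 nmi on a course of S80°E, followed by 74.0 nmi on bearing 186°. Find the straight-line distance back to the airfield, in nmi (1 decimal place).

91.1 nmi

Leg 1 (S80°E, 48.3 nmi): east 48.3 sin 100° = 47.57, north 48.3 cos 100° = -8.39
Leg 2 (186°, 74.0 nmi): east 74.0 sin 186° = -7.74, north 74.0 cos 186° = -73.59
Net: 39.83 east, -81.98 north. Distance = √((39.83)² + (-81.98)²) = 91.146 nmi.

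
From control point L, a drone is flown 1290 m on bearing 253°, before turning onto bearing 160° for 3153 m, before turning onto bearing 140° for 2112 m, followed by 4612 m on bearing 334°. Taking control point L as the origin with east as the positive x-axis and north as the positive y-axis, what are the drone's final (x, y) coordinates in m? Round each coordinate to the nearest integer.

Leg 1 (253°, 1290 m): east 1290 sin 253° = -1233.63, north 1290 cos 253° = -377.16
Leg 2 (160°, 3153 m): east 3153 sin 160° = 1078.39, north 3153 cos 160° = -2962.85
Leg 3 (140°, 2112 m): east 2112 sin 140° = 1357.57, north 2112 cos 140° = -1617.89
Leg 4 (334°, 4612 m): east 4612 sin 334° = -2021.77, north 4612 cos 334° = 4145.24
Summing: -819.44 m east, -812.66 m north → (-819, -813).

(-819, -813)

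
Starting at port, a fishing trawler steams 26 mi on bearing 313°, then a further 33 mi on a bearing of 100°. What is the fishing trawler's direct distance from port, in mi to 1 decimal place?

18.1 mi

Leg 1 (313°, 26 mi): east 26 sin 313° = -19.02, north 26 cos 313° = 17.73
Leg 2 (100°, 33 mi): east 33 sin 100° = 32.50, north 33 cos 100° = -5.73
Net: 13.48 east, 12.00 north. Distance = √((13.48)² + (12.00)²) = 18.051 mi.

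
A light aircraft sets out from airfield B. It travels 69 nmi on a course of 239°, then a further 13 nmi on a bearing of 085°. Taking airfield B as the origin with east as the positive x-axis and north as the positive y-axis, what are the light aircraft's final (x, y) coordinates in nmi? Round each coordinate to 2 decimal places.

Leg 1 (239°, 69 nmi): east 69 sin 239° = -59.14, north 69 cos 239° = -35.54
Leg 2 (085°, 13 nmi): east 13 sin 85° = 12.95, north 13 cos 85° = 1.13
Summing: -46.19 nmi east, -34.40 nmi north → (-46.19, -34.40).

(-46.19, -34.40)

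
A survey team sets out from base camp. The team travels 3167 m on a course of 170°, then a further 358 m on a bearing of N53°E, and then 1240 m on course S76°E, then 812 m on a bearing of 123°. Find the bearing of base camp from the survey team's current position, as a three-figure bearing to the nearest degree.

Leg 1 (170°, 3167 m): east 3167 sin 170° = 549.94, north 3167 cos 170° = -3118.89
Leg 2 (N53°E, 358 m): east 358 sin 53° = 285.91, north 358 cos 53° = 215.45
Leg 3 (S76°E, 1240 m): east 1240 sin 104° = 1203.17, north 1240 cos 104° = -299.98
Leg 4 (123°, 812 m): east 812 sin 123° = 681.00, north 812 cos 123° = -442.25
Net displacement: 2720.02 east, -3645.67 north. Direction back to start is (-2720.02, 3645.67): bearing = atan2(-2720.02, 3645.67) mod 360° = 323.27° ≈ 323°.

323°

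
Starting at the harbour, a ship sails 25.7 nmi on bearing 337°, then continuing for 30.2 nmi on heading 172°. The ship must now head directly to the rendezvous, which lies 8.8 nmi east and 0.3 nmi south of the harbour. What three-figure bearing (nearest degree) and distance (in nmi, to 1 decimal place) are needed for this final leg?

Leg 1 (337°, 25.7 nmi): east 25.7 sin 337° = -10.04, north 25.7 cos 337° = 23.66
Leg 2 (172°, 30.2 nmi): east 30.2 sin 172° = 4.20, north 30.2 cos 172° = -29.91
Current position: (-5.84, -6.25). Target: (8.8, -0.3). Remaining: Δeast = 14.64, Δnorth = 5.95.
Bearing = atan2(14.64, 5.95) mod 360° = 67.88°; distance = √((14.64)² + (5.95)²) = 15.801 nmi.

068°, 15.8 nmi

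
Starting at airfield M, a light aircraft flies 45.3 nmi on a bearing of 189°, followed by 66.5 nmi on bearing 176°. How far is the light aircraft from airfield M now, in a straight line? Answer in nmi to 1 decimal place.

111.1 nmi

Leg 1 (189°, 45.3 nmi): east 45.3 sin 189° = -7.09, north 45.3 cos 189° = -44.74
Leg 2 (176°, 66.5 nmi): east 66.5 sin 176° = 4.64, north 66.5 cos 176° = -66.34
Net: -2.45 east, -111.08 north. Distance = √((-2.45)² + (-111.08)²) = 111.107 nmi.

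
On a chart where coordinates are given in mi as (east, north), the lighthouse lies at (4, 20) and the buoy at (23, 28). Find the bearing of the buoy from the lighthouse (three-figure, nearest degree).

067°

Δeast = 23 − 4 = 19.00; Δnorth = 28 − 20 = 8.00.
Bearing = atan2(Δeast, Δnorth) mod 360° = 67.17° ≈ 067°.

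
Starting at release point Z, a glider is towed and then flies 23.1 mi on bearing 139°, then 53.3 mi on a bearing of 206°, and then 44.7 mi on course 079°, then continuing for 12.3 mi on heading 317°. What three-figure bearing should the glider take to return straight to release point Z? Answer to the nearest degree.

330°

Leg 1 (139°, 23.1 mi): east 23.1 sin 139° = 15.15, north 23.1 cos 139° = -17.43
Leg 2 (206°, 53.3 mi): east 53.3 sin 206° = -23.37, north 53.3 cos 206° = -47.91
Leg 3 (079°, 44.7 mi): east 44.7 sin 79° = 43.88, north 44.7 cos 79° = 8.53
Leg 4 (317°, 12.3 mi): east 12.3 sin 317° = -8.39, north 12.3 cos 317° = 9.00
Net displacement: 27.28 east, -47.81 north. Direction back to start is (-27.28, 47.81): bearing = atan2(-27.28, 47.81) mod 360° = 330.29° ≈ 330°.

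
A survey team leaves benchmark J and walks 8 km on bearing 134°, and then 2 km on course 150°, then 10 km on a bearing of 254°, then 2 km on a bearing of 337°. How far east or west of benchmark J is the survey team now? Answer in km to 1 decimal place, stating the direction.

Leg 1 (134°, 8 km): east 8 sin 134° = 5.75, north 8 cos 134° = -5.56
Leg 2 (150°, 2 km): east 2 sin 150° = 1.00, north 2 cos 150° = -1.73
Leg 3 (254°, 10 km): east 10 sin 254° = -9.61, north 10 cos 254° = -2.76
Leg 4 (337°, 2 km): east 2 sin 337° = -0.78, north 2 cos 337° = 1.84
Net east component: -3.64 km.

3.6 km west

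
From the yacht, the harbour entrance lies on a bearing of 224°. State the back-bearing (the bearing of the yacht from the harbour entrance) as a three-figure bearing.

044°

Back-bearing = 224° − 180° = 044°.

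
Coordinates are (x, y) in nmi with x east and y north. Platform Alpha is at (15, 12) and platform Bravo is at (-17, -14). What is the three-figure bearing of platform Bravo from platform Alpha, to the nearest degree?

Δeast = -17 − 15 = -32.00; Δnorth = -14 − 12 = -26.00.
Bearing = atan2(Δeast, Δnorth) mod 360° = 230.91° ≈ 231°.

231°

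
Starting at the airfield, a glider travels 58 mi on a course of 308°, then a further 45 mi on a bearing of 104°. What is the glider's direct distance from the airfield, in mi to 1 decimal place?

24.9 mi

Leg 1 (308°, 58 mi): east 58 sin 308° = -45.70, north 58 cos 308° = 35.71
Leg 2 (104°, 45 mi): east 45 sin 104° = 43.66, north 45 cos 104° = -10.89
Net: -2.04 east, 24.82 north. Distance = √((-2.04)² + (24.82)²) = 24.906 mi.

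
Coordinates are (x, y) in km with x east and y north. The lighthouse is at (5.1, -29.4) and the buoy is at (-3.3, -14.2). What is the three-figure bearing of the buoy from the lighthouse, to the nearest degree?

331°

Δeast = -3.3 − 5.1 = -8.40; Δnorth = -14.2 − -29.4 = 15.20.
Bearing = atan2(Δeast, Δnorth) mod 360° = 331.07° ≈ 331°.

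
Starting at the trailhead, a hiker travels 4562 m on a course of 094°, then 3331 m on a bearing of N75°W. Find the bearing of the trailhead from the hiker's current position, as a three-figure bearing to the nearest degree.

248°

Leg 1 (094°, 4562 m): east 4562 sin 94° = 4550.89, north 4562 cos 94° = -318.23
Leg 2 (N75°W, 3331 m): east 3331 sin 285° = -3217.50, north 3331 cos 285° = 862.13
Net displacement: 1333.39 east, 543.90 north. Direction back to start is (-1333.39, -543.90): bearing = atan2(-1333.39, -543.90) mod 360° = 247.81° ≈ 248°.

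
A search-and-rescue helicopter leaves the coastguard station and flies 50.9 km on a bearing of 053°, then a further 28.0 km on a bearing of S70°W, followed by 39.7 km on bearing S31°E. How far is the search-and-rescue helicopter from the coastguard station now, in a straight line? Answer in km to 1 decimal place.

Leg 1 (053°, 50.9 km): east 50.9 sin 53° = 40.65, north 50.9 cos 53° = 30.63
Leg 2 (S70°W, 28.0 km): east 28.0 sin 250° = -26.31, north 28.0 cos 250° = -9.58
Leg 3 (S31°E, 39.7 km): east 39.7 sin 149° = 20.45, north 39.7 cos 149° = -34.03
Net: 34.79 east, -12.97 north. Distance = √((34.79)² + (-12.97)²) = 37.127 km.

37.1 km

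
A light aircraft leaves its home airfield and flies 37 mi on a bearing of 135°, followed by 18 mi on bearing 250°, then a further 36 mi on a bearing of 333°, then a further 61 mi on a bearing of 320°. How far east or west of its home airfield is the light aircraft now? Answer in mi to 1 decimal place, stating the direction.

46.3 mi west

Leg 1 (135°, 37 mi): east 37 sin 135° = 26.16, north 37 cos 135° = -26.16
Leg 2 (250°, 18 mi): east 18 sin 250° = -16.91, north 18 cos 250° = -6.16
Leg 3 (333°, 36 mi): east 36 sin 333° = -16.34, north 36 cos 333° = 32.08
Leg 4 (320°, 61 mi): east 61 sin 320° = -39.21, north 61 cos 320° = 46.73
Net east component: -46.31 mi.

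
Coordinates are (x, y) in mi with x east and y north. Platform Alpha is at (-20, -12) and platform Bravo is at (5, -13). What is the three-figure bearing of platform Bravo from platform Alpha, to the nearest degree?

Δeast = 5 − -20 = 25.00; Δnorth = -13 − -12 = -1.00.
Bearing = atan2(Δeast, Δnorth) mod 360° = 92.29° ≈ 092°.

092°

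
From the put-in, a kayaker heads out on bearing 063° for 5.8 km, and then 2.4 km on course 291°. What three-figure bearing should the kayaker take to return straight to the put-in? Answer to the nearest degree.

Leg 1 (063°, 5.8 km): east 5.8 sin 63° = 5.17, north 5.8 cos 63° = 2.63
Leg 2 (291°, 2.4 km): east 2.4 sin 291° = -2.24, north 2.4 cos 291° = 0.86
Net displacement: 2.93 east, 3.49 north. Direction back to start is (-2.93, -3.49): bearing = atan2(-2.93, -3.49) mod 360° = 219.96° ≈ 220°.

220°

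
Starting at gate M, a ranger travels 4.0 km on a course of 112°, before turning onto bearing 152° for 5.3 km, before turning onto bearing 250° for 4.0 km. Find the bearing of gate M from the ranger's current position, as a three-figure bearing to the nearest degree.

Leg 1 (112°, 4.0 km): east 4.0 sin 112° = 3.71, north 4.0 cos 112° = -1.50
Leg 2 (152°, 5.3 km): east 5.3 sin 152° = 2.49, north 5.3 cos 152° = -4.68
Leg 3 (250°, 4.0 km): east 4.0 sin 250° = -3.76, north 4.0 cos 250° = -1.37
Net displacement: 2.44 east, -7.55 north. Direction back to start is (-2.44, 7.55): bearing = atan2(-2.44, 7.55) mod 360° = 342.09° ≈ 342°.

342°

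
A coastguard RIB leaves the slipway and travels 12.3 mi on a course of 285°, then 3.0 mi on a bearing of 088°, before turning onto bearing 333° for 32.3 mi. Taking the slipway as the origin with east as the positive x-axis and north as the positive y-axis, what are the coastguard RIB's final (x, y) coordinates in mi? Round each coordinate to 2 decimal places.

(-23.55, 32.07)

Leg 1 (285°, 12.3 mi): east 12.3 sin 285° = -11.88, north 12.3 cos 285° = 3.18
Leg 2 (088°, 3.0 mi): east 3.0 sin 88° = 3.00, north 3.0 cos 88° = 0.10
Leg 3 (333°, 32.3 mi): east 32.3 sin 333° = -14.66, north 32.3 cos 333° = 28.78
Summing: -23.55 mi east, 32.07 mi north → (-23.55, 32.07).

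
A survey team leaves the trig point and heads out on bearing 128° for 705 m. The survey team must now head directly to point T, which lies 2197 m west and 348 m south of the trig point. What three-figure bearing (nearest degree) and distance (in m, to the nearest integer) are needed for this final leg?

Leg 1 (128°, 705 m): east 705 sin 128° = 555.55, north 705 cos 128° = -434.04
Current position: (555.55, -434.04). Target: (-2197, -348). Remaining: Δeast = -2752.55, Δnorth = 86.04.
Bearing = atan2(-2752.55, 86.04) mod 360° = 271.79°; distance = √((-2752.55)² + (86.04)²) = 2753.892 m.

272°, 2754 m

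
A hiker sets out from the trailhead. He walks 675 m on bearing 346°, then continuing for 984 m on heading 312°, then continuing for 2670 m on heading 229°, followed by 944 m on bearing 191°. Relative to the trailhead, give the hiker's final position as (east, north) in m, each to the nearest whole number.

(-3090, -1365)

Leg 1 (346°, 675 m): east 675 sin 346° = -163.30, north 675 cos 346° = 654.95
Leg 2 (312°, 984 m): east 984 sin 312° = -731.25, north 984 cos 312° = 658.42
Leg 3 (229°, 2670 m): east 2670 sin 229° = -2015.07, north 2670 cos 229° = -1751.68
Leg 4 (191°, 944 m): east 944 sin 191° = -180.12, north 944 cos 191° = -926.66
Summing: -3089.75 m east, -1364.96 m north → (-3090, -1365).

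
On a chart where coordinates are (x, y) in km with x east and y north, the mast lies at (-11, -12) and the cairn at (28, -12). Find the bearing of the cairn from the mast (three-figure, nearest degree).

Δeast = 28 − -11 = 39.00; Δnorth = -12 − -12 = 0.00.
Bearing = atan2(Δeast, Δnorth) mod 360° = 90.00° ≈ 090°.

090°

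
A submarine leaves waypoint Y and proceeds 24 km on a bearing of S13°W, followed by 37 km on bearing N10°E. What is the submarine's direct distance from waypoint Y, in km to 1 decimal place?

Leg 1 (S13°W, 24 km): east 24 sin 193° = -5.40, north 24 cos 193° = -23.38
Leg 2 (N10°E, 37 km): east 37 sin 10° = 6.42, north 37 cos 10° = 36.44
Net: 1.03 east, 13.05 north. Distance = √((1.03)² + (13.05)²) = 13.093 km.

13.1 km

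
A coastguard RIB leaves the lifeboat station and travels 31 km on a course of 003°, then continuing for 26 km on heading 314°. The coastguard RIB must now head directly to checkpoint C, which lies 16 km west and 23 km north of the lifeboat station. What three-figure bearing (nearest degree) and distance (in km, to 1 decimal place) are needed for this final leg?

Leg 1 (003°, 31 km): east 31 sin 3° = 1.62, north 31 cos 3° = 30.96
Leg 2 (314°, 26 km): east 26 sin 314° = -18.70, north 26 cos 314° = 18.06
Current position: (-17.08, 49.02). Target: (-16, 23). Remaining: Δeast = 1.08, Δnorth = -26.02.
Bearing = atan2(1.08, -26.02) mod 360° = 177.62°; distance = √((1.08)² + (-26.02)²) = 26.041 km.

178°, 26.0 km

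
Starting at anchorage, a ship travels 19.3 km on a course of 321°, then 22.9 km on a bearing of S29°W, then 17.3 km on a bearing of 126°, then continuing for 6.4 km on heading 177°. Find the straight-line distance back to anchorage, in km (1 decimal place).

23.4 km

Leg 1 (321°, 19.3 km): east 19.3 sin 321° = -12.15, north 19.3 cos 321° = 15.00
Leg 2 (S29°W, 22.9 km): east 22.9 sin 209° = -11.10, north 22.9 cos 209° = -20.03
Leg 3 (126°, 17.3 km): east 17.3 sin 126° = 14.00, north 17.3 cos 126° = -10.17
Leg 4 (177°, 6.4 km): east 6.4 sin 177° = 0.33, north 6.4 cos 177° = -6.39
Net: -8.92 east, -21.59 north. Distance = √((-8.92)² + (-21.59)²) = 23.359 km.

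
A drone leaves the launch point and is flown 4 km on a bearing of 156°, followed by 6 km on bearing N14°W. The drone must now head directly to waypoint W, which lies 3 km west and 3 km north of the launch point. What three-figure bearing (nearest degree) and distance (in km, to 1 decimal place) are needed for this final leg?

Leg 1 (156°, 4 km): east 4 sin 156° = 1.63, north 4 cos 156° = -3.65
Leg 2 (N14°W, 6 km): east 6 sin 346° = -1.45, north 6 cos 346° = 5.82
Current position: (0.18, 2.17). Target: (-3, 3). Remaining: Δeast = -3.18, Δnorth = 0.83.
Bearing = atan2(-3.18, 0.83) mod 360° = 284.69°; distance = √((-3.18)² + (0.83)²) = 3.283 km.

285°, 3.3 km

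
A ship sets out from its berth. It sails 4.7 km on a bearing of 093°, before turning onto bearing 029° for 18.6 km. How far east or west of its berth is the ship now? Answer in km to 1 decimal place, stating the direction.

Leg 1 (093°, 4.7 km): east 4.7 sin 93° = 4.69, north 4.7 cos 93° = -0.25
Leg 2 (029°, 18.6 km): east 18.6 sin 29° = 9.02, north 18.6 cos 29° = 16.27
Net east component: 13.71 km.

13.7 km east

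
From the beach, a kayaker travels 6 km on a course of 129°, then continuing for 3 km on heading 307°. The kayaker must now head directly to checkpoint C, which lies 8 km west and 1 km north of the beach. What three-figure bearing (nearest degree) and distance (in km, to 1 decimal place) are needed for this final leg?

Leg 1 (129°, 6 km): east 6 sin 129° = 4.66, north 6 cos 129° = -3.78
Leg 2 (307°, 3 km): east 3 sin 307° = -2.40, north 3 cos 307° = 1.81
Current position: (2.27, -1.97). Target: (-8, 1). Remaining: Δeast = -10.27, Δnorth = 2.97.
Bearing = atan2(-10.27, 2.97) mod 360° = 286.14°; distance = √((-10.27)² + (2.97)²) = 10.688 km.

286°, 10.7 km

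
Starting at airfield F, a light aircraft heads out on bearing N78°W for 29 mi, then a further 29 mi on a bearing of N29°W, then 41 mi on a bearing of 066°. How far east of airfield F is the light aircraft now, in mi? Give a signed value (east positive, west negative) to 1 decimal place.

-5.0 mi

Leg 1 (N78°W, 29 mi): east 29 sin 282° = -28.37, north 29 cos 282° = 6.03
Leg 2 (N29°W, 29 mi): east 29 sin 331° = -14.06, north 29 cos 331° = 25.36
Leg 3 (066°, 41 mi): east 41 sin 66° = 37.46, north 41 cos 66° = 16.68
Net east component: -4.97 mi.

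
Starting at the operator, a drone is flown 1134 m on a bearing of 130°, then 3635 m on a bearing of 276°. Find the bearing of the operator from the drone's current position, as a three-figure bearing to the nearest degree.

083°

Leg 1 (130°, 1134 m): east 1134 sin 130° = 868.69, north 1134 cos 130° = -728.92
Leg 2 (276°, 3635 m): east 3635 sin 276° = -3615.09, north 3635 cos 276° = 379.96
Net displacement: -2746.39 east, -348.96 north. Direction back to start is (2746.39, 348.96): bearing = atan2(2746.39, 348.96) mod 360° = 82.76° ≈ 083°.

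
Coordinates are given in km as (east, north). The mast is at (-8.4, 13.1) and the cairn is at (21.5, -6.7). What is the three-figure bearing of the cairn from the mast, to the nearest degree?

Δeast = 21.5 − -8.4 = 29.90; Δnorth = -6.7 − 13.1 = -19.80.
Bearing = atan2(Δeast, Δnorth) mod 360° = 123.51° ≈ 124°.

124°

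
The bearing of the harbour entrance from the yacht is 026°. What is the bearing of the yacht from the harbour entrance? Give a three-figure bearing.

Back-bearing = 026° + 180° = 206°.

206°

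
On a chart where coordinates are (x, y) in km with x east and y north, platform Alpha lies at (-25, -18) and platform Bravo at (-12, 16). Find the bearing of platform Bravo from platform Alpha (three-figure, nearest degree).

021°

Δeast = -12 − -25 = 13.00; Δnorth = 16 − -18 = 34.00.
Bearing = atan2(Δeast, Δnorth) mod 360° = 20.92° ≈ 021°.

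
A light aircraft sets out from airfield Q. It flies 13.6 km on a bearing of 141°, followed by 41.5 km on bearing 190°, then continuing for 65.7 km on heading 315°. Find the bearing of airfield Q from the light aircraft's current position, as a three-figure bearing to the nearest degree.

084°

Leg 1 (141°, 13.6 km): east 13.6 sin 141° = 8.56, north 13.6 cos 141° = -10.57
Leg 2 (190°, 41.5 km): east 41.5 sin 190° = -7.21, north 41.5 cos 190° = -40.87
Leg 3 (315°, 65.7 km): east 65.7 sin 315° = -46.46, north 65.7 cos 315° = 46.46
Net displacement: -45.10 east, -4.98 north. Direction back to start is (45.10, 4.98): bearing = atan2(45.10, 4.98) mod 360° = 83.70° ≈ 084°.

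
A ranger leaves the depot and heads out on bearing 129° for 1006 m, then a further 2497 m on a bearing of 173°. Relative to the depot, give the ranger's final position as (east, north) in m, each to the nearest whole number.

(1086, -3111)

Leg 1 (129°, 1006 m): east 1006 sin 129° = 781.81, north 1006 cos 129° = -633.10
Leg 2 (173°, 2497 m): east 2497 sin 173° = 304.31, north 2497 cos 173° = -2478.39
Summing: 1086.12 m east, -3111.48 m north → (1086, -3111).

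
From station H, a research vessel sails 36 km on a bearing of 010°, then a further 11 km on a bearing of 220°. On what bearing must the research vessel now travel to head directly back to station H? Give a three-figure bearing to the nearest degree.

178°

Leg 1 (010°, 36 km): east 36 sin 10° = 6.25, north 36 cos 10° = 35.45
Leg 2 (220°, 11 km): east 11 sin 220° = -7.07, north 11 cos 220° = -8.43
Net displacement: -0.82 east, 27.03 north. Direction back to start is (0.82, -27.03): bearing = atan2(0.82, -27.03) mod 360° = 178.26° ≈ 178°.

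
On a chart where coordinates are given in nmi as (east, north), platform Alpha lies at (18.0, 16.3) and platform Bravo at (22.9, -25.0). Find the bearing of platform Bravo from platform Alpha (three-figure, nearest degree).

173°

Δeast = 22.9 − 18.0 = 4.90; Δnorth = -25.0 − 16.3 = -41.30.
Bearing = atan2(Δeast, Δnorth) mod 360° = 173.23° ≈ 173°.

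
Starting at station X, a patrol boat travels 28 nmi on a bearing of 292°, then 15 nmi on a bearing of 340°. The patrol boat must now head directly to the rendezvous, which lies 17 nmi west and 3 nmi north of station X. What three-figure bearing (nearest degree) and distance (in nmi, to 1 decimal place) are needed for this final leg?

147°, 25.8 nmi

Leg 1 (292°, 28 nmi): east 28 sin 292° = -25.96, north 28 cos 292° = 10.49
Leg 2 (340°, 15 nmi): east 15 sin 340° = -5.13, north 15 cos 340° = 14.10
Current position: (-31.09, 24.58). Target: (-17, 3). Remaining: Δeast = 14.09, Δnorth = -21.58.
Bearing = atan2(14.09, -21.58) mod 360° = 146.86°; distance = √((14.09)² + (-21.58)²) = 25.777 nmi.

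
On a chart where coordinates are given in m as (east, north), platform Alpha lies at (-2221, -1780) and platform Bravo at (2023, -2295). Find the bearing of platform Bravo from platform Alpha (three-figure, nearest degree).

097°

Δeast = 2023 − -2221 = 4244.00; Δnorth = -2295 − -1780 = -515.00.
Bearing = atan2(Δeast, Δnorth) mod 360° = 96.92° ≈ 097°.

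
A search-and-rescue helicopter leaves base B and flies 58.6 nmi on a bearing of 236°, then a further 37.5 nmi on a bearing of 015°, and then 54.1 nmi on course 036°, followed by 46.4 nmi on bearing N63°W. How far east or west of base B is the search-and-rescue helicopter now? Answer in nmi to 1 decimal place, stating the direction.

Leg 1 (236°, 58.6 nmi): east 58.6 sin 236° = -48.58, north 58.6 cos 236° = -32.77
Leg 2 (015°, 37.5 nmi): east 37.5 sin 15° = 9.71, north 37.5 cos 15° = 36.22
Leg 3 (036°, 54.1 nmi): east 54.1 sin 36° = 31.80, north 54.1 cos 36° = 43.77
Leg 4 (N63°W, 46.4 nmi): east 46.4 sin 297° = -41.34, north 46.4 cos 297° = 21.07
Net east component: -48.42 nmi.

48.4 nmi west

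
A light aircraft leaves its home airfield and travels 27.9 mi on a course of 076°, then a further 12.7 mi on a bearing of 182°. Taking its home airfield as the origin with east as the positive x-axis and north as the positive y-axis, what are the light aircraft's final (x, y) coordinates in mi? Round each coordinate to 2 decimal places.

Leg 1 (076°, 27.9 mi): east 27.9 sin 76° = 27.07, north 27.9 cos 76° = 6.75
Leg 2 (182°, 12.7 mi): east 12.7 sin 182° = -0.44, north 12.7 cos 182° = -12.69
Summing: 26.63 mi east, -5.94 mi north → (26.63, -5.94).

(26.63, -5.94)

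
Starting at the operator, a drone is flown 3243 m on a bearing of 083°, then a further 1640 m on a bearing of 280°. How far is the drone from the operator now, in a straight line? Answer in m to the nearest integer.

Leg 1 (083°, 3243 m): east 3243 sin 83° = 3218.83, north 3243 cos 83° = 395.22
Leg 2 (280°, 1640 m): east 1640 sin 280° = -1615.08, north 1640 cos 280° = 284.78
Net: 1603.74 east, 680.01 north. Distance = √((1603.74)² + (680.01)²) = 1741.952 m.

1742 m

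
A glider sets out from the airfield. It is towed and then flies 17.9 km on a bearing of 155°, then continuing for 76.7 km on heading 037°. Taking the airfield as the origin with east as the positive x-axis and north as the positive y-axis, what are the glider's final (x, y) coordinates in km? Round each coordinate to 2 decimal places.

(53.72, 45.03)

Leg 1 (155°, 17.9 km): east 17.9 sin 155° = 7.56, north 17.9 cos 155° = -16.22
Leg 2 (037°, 76.7 km): east 76.7 sin 37° = 46.16, north 76.7 cos 37° = 61.26
Summing: 53.72 km east, 45.03 km north → (53.72, 45.03).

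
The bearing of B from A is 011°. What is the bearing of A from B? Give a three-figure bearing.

Back-bearing = 011° + 180° = 191°.

191°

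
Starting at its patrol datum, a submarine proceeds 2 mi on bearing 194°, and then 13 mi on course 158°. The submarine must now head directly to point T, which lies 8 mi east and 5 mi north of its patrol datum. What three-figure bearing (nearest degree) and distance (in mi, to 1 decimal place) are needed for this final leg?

011°, 19.3 mi

Leg 1 (194°, 2 mi): east 2 sin 194° = -0.48, north 2 cos 194° = -1.94
Leg 2 (158°, 13 mi): east 13 sin 158° = 4.87, north 13 cos 158° = -12.05
Current position: (4.39, -13.99). Target: (8, 5). Remaining: Δeast = 3.61, Δnorth = 18.99.
Bearing = atan2(3.61, 18.99) mod 360° = 10.77°; distance = √((3.61)² + (18.99)²) = 19.335 mi.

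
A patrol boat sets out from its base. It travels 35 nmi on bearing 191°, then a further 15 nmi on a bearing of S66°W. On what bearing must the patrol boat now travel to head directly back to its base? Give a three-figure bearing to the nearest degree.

027°

Leg 1 (191°, 35 nmi): east 35 sin 191° = -6.68, north 35 cos 191° = -34.36
Leg 2 (S66°W, 15 nmi): east 15 sin 246° = -13.70, north 15 cos 246° = -6.10
Net displacement: -20.38 east, -40.46 north. Direction back to start is (20.38, 40.46): bearing = atan2(20.38, 40.46) mod 360° = 26.74° ≈ 027°.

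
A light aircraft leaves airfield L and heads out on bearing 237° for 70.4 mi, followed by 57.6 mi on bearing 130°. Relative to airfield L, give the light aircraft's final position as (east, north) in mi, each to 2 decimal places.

(-14.92, -75.37)

Leg 1 (237°, 70.4 mi): east 70.4 sin 237° = -59.04, north 70.4 cos 237° = -38.34
Leg 2 (130°, 57.6 mi): east 57.6 sin 130° = 44.12, north 57.6 cos 130° = -37.02
Summing: -14.92 mi east, -75.37 mi north → (-14.92, -75.37).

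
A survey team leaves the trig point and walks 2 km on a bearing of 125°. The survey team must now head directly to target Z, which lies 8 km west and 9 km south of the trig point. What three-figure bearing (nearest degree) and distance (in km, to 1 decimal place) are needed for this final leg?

231°, 12.4 km

Leg 1 (125°, 2 km): east 2 sin 125° = 1.64, north 2 cos 125° = -1.15
Current position: (1.64, -1.15). Target: (-8, -9). Remaining: Δeast = -9.64, Δnorth = -7.85.
Bearing = atan2(-9.64, -7.85) mod 360° = 230.83°; distance = √((-9.64)² + (-7.85)²) = 12.432 km.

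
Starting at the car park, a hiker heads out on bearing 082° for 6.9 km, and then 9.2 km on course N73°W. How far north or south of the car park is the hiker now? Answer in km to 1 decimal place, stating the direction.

Leg 1 (082°, 6.9 km): east 6.9 sin 82° = 6.83, north 6.9 cos 82° = 0.96
Leg 2 (N73°W, 9.2 km): east 9.2 sin 287° = -8.80, north 9.2 cos 287° = 2.69
Net north component: 3.65 km.

3.7 km north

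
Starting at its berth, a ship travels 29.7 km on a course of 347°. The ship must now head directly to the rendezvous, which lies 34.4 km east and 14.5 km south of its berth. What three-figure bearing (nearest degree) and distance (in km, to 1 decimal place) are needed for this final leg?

137°, 59.8 km

Leg 1 (347°, 29.7 km): east 29.7 sin 347° = -6.68, north 29.7 cos 347° = 28.94
Current position: (-6.68, 28.94). Target: (34.4, -14.5). Remaining: Δeast = 41.08, Δnorth = -43.44.
Bearing = atan2(41.08, -43.44) mod 360° = 136.60°; distance = √((41.08)² + (-43.44)²) = 59.788 km.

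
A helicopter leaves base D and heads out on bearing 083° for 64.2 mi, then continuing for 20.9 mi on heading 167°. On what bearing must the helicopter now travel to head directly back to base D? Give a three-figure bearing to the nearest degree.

280°

Leg 1 (083°, 64.2 mi): east 64.2 sin 83° = 63.72, north 64.2 cos 83° = 7.82
Leg 2 (167°, 20.9 mi): east 20.9 sin 167° = 4.70, north 20.9 cos 167° = -20.36
Net displacement: 68.42 east, -12.54 north. Direction back to start is (-68.42, 12.54): bearing = atan2(-68.42, 12.54) mod 360° = 280.39° ≈ 280°.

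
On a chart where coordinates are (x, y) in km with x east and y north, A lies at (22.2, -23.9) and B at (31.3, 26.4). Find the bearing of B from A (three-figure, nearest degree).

010°

Δeast = 31.3 − 22.2 = 9.10; Δnorth = 26.4 − -23.9 = 50.30.
Bearing = atan2(Δeast, Δnorth) mod 360° = 10.25° ≈ 010°.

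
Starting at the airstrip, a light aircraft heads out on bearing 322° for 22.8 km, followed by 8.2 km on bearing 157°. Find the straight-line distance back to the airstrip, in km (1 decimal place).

15.0 km

Leg 1 (322°, 22.8 km): east 22.8 sin 322° = -14.04, north 22.8 cos 322° = 17.97
Leg 2 (157°, 8.2 km): east 8.2 sin 157° = 3.20, north 8.2 cos 157° = -7.55
Net: -10.83 east, 10.42 north. Distance = √((-10.83)² + (10.42)²) = 15.030 km.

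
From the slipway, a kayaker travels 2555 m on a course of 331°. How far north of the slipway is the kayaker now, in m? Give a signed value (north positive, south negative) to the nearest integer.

2235 m

Leg 1 (331°, 2555 m): east 2555 sin 331° = -1238.69, north 2555 cos 331° = 2234.65
Net north component: 2234.65 m.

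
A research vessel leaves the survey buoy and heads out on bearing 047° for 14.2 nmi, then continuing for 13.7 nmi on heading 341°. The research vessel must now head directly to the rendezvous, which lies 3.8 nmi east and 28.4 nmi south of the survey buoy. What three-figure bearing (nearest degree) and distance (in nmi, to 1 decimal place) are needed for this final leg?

Leg 1 (047°, 14.2 nmi): east 14.2 sin 47° = 10.39, north 14.2 cos 47° = 9.68
Leg 2 (341°, 13.7 nmi): east 13.7 sin 341° = -4.46, north 13.7 cos 341° = 12.95
Current position: (5.92, 22.64). Target: (3.8, -28.4). Remaining: Δeast = -2.12, Δnorth = -51.04.
Bearing = atan2(-2.12, -51.04) mod 360° = 182.38°; distance = √((-2.12)² + (-51.04)²) = 51.082 nmi.

182°, 51.1 nmi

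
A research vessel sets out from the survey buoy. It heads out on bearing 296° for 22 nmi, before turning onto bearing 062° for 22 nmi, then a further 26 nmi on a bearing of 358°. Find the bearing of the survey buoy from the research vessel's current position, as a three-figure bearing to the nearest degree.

178°

Leg 1 (296°, 22 nmi): east 22 sin 296° = -19.77, north 22 cos 296° = 9.64
Leg 2 (062°, 22 nmi): east 22 sin 62° = 19.42, north 22 cos 62° = 10.33
Leg 3 (358°, 26 nmi): east 26 sin 358° = -0.91, north 26 cos 358° = 25.98
Net displacement: -1.26 east, 45.96 north. Direction back to start is (1.26, -45.96): bearing = atan2(1.26, -45.96) mod 360° = 178.43° ≈ 178°.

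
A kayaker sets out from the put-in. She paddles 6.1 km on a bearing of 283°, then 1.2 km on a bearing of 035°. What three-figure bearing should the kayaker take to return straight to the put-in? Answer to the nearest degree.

Leg 1 (283°, 6.1 km): east 6.1 sin 283° = -5.94, north 6.1 cos 283° = 1.37
Leg 2 (035°, 1.2 km): east 1.2 sin 35° = 0.69, north 1.2 cos 35° = 0.98
Net displacement: -5.26 east, 2.36 north. Direction back to start is (5.26, -2.36): bearing = atan2(5.26, -2.36) mod 360° = 114.14° ≈ 114°.

114°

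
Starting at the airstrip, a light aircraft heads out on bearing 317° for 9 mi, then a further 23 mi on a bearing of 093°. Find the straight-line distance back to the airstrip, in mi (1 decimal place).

17.7 mi

Leg 1 (317°, 9 mi): east 9 sin 317° = -6.14, north 9 cos 317° = 6.58
Leg 2 (093°, 23 mi): east 23 sin 93° = 22.97, north 23 cos 93° = -1.20
Net: 16.83 east, 5.38 north. Distance = √((16.83)² + (5.38)²) = 17.669 mi.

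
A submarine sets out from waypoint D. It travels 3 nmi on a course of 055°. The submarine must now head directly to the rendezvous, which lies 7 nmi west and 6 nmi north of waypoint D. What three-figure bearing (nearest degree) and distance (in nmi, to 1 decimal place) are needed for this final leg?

Leg 1 (055°, 3 nmi): east 3 sin 55° = 2.46, north 3 cos 55° = 1.72
Current position: (2.46, 1.72). Target: (-7, 6). Remaining: Δeast = -9.46, Δnorth = 4.28.
Bearing = atan2(-9.46, 4.28) mod 360° = 294.35°; distance = √((-9.46)² + (4.28)²) = 10.381 nmi.

294°, 10.4 nmi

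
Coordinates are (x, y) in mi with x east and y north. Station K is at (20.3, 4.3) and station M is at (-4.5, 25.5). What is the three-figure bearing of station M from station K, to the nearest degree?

311°

Δeast = -4.5 − 20.3 = -24.80; Δnorth = 25.5 − 4.3 = 21.20.
Bearing = atan2(Δeast, Δnorth) mod 360° = 310.53° ≈ 311°.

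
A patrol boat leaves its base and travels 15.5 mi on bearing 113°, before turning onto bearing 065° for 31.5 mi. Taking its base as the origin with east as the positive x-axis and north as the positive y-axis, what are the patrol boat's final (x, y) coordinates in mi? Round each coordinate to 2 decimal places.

Leg 1 (113°, 15.5 mi): east 15.5 sin 113° = 14.27, north 15.5 cos 113° = -6.06
Leg 2 (065°, 31.5 mi): east 31.5 sin 65° = 28.55, north 31.5 cos 65° = 13.31
Summing: 42.82 mi east, 7.26 mi north → (42.82, 7.26).

(42.82, 7.26)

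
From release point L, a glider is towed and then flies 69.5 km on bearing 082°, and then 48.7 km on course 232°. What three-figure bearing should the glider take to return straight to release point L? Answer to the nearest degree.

Leg 1 (082°, 69.5 km): east 69.5 sin 82° = 68.82, north 69.5 cos 82° = 9.67
Leg 2 (232°, 48.7 km): east 48.7 sin 232° = -38.38, north 48.7 cos 232° = -29.98
Net displacement: 30.45 east, -20.31 north. Direction back to start is (-30.45, 20.31): bearing = atan2(-30.45, 20.31) mod 360° = 303.71° ≈ 304°.

304°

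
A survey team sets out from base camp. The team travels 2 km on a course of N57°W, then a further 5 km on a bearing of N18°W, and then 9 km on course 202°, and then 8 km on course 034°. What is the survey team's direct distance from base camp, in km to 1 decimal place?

4.6 km

Leg 1 (N57°W, 2 km): east 2 sin 303° = -1.68, north 2 cos 303° = 1.09
Leg 2 (N18°W, 5 km): east 5 sin 342° = -1.55, north 5 cos 342° = 4.76
Leg 3 (202°, 9 km): east 9 sin 202° = -3.37, north 9 cos 202° = -8.34
Leg 4 (034°, 8 km): east 8 sin 34° = 4.47, north 8 cos 34° = 6.63
Net: -2.12 east, 4.13 north. Distance = √((-2.12)² + (4.13)²) = 4.644 km.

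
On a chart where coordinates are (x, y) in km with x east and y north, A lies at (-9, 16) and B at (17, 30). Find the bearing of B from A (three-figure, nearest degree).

062°

Δeast = 17 − -9 = 26.00; Δnorth = 30 − 16 = 14.00.
Bearing = atan2(Δeast, Δnorth) mod 360° = 61.70° ≈ 062°.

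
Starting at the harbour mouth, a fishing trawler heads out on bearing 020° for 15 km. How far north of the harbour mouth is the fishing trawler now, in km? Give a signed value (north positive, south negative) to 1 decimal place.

14.1 km

Leg 1 (020°, 15 km): east 15 sin 20° = 5.13, north 15 cos 20° = 14.10
Net north component: 14.10 km.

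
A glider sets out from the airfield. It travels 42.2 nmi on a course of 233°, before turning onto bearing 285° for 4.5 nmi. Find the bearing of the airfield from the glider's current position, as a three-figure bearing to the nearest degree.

Leg 1 (233°, 42.2 nmi): east 42.2 sin 233° = -33.70, north 42.2 cos 233° = -25.40
Leg 2 (285°, 4.5 nmi): east 4.5 sin 285° = -4.35, north 4.5 cos 285° = 1.16
Net displacement: -38.05 east, -24.23 north. Direction back to start is (38.05, 24.23): bearing = atan2(38.05, 24.23) mod 360° = 57.51° ≈ 058°.

058°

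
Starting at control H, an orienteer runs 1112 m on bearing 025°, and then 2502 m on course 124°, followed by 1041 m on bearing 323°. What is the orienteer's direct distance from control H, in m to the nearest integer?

1968 m

Leg 1 (025°, 1112 m): east 1112 sin 25° = 469.95, north 1112 cos 25° = 1007.81
Leg 2 (124°, 2502 m): east 2502 sin 124° = 2074.25, north 2502 cos 124° = -1399.10
Leg 3 (323°, 1041 m): east 1041 sin 323° = -626.49, north 1041 cos 323° = 831.38
Net: 1917.71 east, 440.09 north. Distance = √((1917.71)² + (440.09)²) = 1967.564 m.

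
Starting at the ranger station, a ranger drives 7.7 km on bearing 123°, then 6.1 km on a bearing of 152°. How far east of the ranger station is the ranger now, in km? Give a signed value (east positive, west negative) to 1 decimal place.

9.3 km

Leg 1 (123°, 7.7 km): east 7.7 sin 123° = 6.46, north 7.7 cos 123° = -4.19
Leg 2 (152°, 6.1 km): east 6.1 sin 152° = 2.86, north 6.1 cos 152° = -5.39
Net east component: 9.32 km.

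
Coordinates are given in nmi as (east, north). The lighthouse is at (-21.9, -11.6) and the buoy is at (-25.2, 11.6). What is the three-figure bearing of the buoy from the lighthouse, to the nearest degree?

Δeast = -25.2 − -21.9 = -3.30; Δnorth = 11.6 − -11.6 = 23.20.
Bearing = atan2(Δeast, Δnorth) mod 360° = 351.90° ≈ 352°.

352°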